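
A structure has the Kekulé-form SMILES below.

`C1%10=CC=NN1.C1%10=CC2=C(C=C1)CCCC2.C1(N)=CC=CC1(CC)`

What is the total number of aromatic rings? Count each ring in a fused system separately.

2

The SMILES encodes a five-membered ring with two adjacent nitrogens (one bearing H, one in a double bond) and two double bonds; a six-membered carbon ring with three alternating C=C double bonds, fused to a saturated six-membered carbon ring; a five-membered carbon ring with two conjugated C=C double bonds and one sp³ carbon.
The 5-membered ring with two adjacent nitrogens (one N–H, one =N–) has a continuous p-orbital overlap around the ring; 2 ring double bonds (4 π electrons) plus a heteroatom lone pair (2) give 6 π electrons. 6 = 4(1)+2, so it is aromatic (pyrazole).
The 6-membered ring is planar and fully conjugated; 3 ring double bonds give 6 π electrons. 6 = 4(1)+2, so it is aromatic (benzene ring).
The second 6-membered ring has four sp³ carbons, so it is not fully conjugated — not aromatic (cyclohexane ring).
The 5-membered ring has one sp³ carbon, so it is not fully conjugated — not aromatic (cyclopentadiene).
2 of the 4 rings are aromatic. Total: 2.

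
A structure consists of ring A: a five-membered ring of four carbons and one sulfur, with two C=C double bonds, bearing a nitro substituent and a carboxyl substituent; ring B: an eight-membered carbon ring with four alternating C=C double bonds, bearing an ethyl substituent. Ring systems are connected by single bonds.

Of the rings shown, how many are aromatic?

1

Ring A is fully conjugated (every ring atom contributes a p orbital); 2 ring double bonds (4 π electrons) plus a heteroatom lone pair (2) give 6 π electrons. That satisfies 4n+2 with n=1, so ring A is aromatic (thiophene).
Ring B has only sp² ring atoms; a planar conformation would have a fully conjugated π system of 8 electrons. But 8 = 4(2), which is 4n not 4n+2, so ring B is not aromatic (cyclooctatetraene) — cyclooctatetraene distorts into a non-planar tub to avoid antiaromaticity.
Aromatic: A. Total: 1.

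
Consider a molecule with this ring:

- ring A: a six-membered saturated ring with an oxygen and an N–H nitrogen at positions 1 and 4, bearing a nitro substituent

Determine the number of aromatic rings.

Ring A has only sp³ atoms, so it is not fully conjugated — not aromatic (morpholine).

0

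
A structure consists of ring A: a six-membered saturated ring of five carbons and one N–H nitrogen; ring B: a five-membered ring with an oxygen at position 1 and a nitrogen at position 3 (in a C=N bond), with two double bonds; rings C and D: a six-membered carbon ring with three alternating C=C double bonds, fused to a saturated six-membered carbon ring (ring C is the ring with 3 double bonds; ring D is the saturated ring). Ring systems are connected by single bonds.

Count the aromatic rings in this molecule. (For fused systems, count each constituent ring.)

Ring A has only sp³ atoms, so it is not fully conjugated — not aromatic (piperidine).
Ring B is fully conjugated (every ring atom contributes a p orbital); 2 ring double bonds (4 π electrons) plus a heteroatom lone pair (2) give 6 π electrons. That satisfies 4n+2 with n=1, so ring B is aromatic (oxazole).
Ring C has a continuous p-orbital overlap around the ring; 3 ring double bonds give 6 π electrons. Since 6 = 4n+2 (n=1), ring C is aromatic (benzene ring).
Ring D has four sp³ carbons, so it is not fully conjugated — not aromatic (cyclohexane ring).
Aromatic: B, C. Total: 2.

2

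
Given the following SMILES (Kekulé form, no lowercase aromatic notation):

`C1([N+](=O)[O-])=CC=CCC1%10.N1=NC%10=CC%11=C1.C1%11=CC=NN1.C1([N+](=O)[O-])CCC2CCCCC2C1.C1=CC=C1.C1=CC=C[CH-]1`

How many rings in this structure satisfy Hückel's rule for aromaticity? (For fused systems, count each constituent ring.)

3

The SMILES encodes a six-membered carbon ring with two conjugated C=C double bonds and two sp³ carbons; a six-membered ring with two adjacent nitrogens and three alternating double bonds; a five-membered ring with two adjacent nitrogens (one bearing H, one in a double bond) and two double bonds; two fused six-membered saturated carbon rings; a four-membered carbon ring with two alternating C=C double bonds; a five-membered all-carbon ring bearing a negative charge on one carbon, with two C=C double bonds.
The 6-membered ring has two sp³ carbons, so it is not fully conjugated — not aromatic (1,3-cyclohexadiene).
The 6-membered ring with two nitrogens (1,2) is fully conjugated (every ring atom contributes a p orbital); 3 ring double bonds give 6 π electrons. 6 = 4(1)+2, so it is aromatic (pyridazine).
The 5-membered ring with two adjacent nitrogens (one N–H, one =N–) has a continuous p-orbital overlap around the ring; 2 ring double bonds (4 π electrons) plus a heteroatom lone pair (2) give 6 π electrons. Since 6 = 4n+2 (n=1), it is aromatic (pyrazole).
The second 6-membered ring has only sp³ atoms, so it is not fully conjugated — not aromatic (cyclohexane ring).
The third 6-membered ring has only sp³ atoms, so it is not fully conjugated — not aromatic (cyclohexane ring).
The 4-membered ring has only sp² ring atoms; a planar conformation would have a fully conjugated π system of 4 electrons. But 4 = 4(1), which is 4n not 4n+2, so it is not aromatic (cyclobutadiene) — cyclobutadiene is antiaromatic and distorts to a rectangle.
The 5-membered ring has a continuous p-orbital overlap around the ring; 2 ring double bonds (4 π electrons) plus the carbanion lone pair (2) give 6 π electrons. Since 6 = 4n+2 (n=1), it is aromatic (cyclopentadienyl anion).
3 of the 7 rings are aromatic. Total: 3.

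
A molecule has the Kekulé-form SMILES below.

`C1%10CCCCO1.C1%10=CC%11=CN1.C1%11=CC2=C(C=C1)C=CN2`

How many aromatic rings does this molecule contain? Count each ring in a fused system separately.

The SMILES encodes a six-membered saturated ring of five carbons and one oxygen; a five-membered ring of four carbons and one nitrogen bearing a hydrogen, with two C=C double bonds; a six-membered carbon ring with three alternating C=C double bonds, fused to a five-membered ring containing one N–H nitrogen and two C=C double bonds.
The 6-membered ring with one oxygen has only sp³ atoms, so it is not fully conjugated — not aromatic (tetrahydropyran).
The 5-membered ring with one N–H is planar and fully conjugated; 2 ring double bonds (4 π electrons) plus a heteroatom lone pair (2) give 6 π electrons. Since 6 = 4n+2 (n=1), it is aromatic (pyrrole).
The fused 6/5-membered bicyclic (with one N–H) is a single π system with 9 sp² atoms and 10 π electrons from ring double bonds plus a heteroatom lone pair. 10 = 4(2)+2, so the system is aromatic and both rings count as aromatic (indole).
3 of the 4 rings are aromatic. Total: 3.

3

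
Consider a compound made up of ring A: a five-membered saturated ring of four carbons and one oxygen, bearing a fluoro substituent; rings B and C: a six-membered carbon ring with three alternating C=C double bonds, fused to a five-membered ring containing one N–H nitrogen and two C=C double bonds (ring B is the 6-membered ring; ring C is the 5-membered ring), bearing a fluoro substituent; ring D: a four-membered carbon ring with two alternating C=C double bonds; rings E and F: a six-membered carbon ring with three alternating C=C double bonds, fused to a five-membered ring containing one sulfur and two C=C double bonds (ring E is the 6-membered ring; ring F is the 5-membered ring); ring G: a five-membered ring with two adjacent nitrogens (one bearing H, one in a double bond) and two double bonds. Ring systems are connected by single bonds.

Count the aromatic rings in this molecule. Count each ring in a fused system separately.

Ring A has only sp³ atoms, so it is not fully conjugated — not aromatic (tetrahydrofuran).
Rings B and C form a fused bicyclic system (with one N–H) with 9 sp² atoms and 10 π electrons from ring double bonds plus a heteroatom lone pair. 10 = 4(2)+2, so the system is aromatic and both rings count as aromatic (indole).
Ring D has only sp² ring atoms; a planar conformation would have a fully conjugated π system of 4 electrons. But 4 = 4(1), which is 4n not 4n+2, so ring D is not aromatic (cyclobutadiene) — cyclobutadiene is antiaromatic and distorts to a rectangle.
Rings E and F form a fused bicyclic system (with one sulfur) with 9 sp² atoms and 10 π electrons from ring double bonds plus a heteroatom lone pair. 10 = 4(2)+2, so the system is aromatic and both rings count as aromatic (benzothiophene).
Ring G is planar and fully conjugated; 2 ring double bonds (4 π electrons) plus a heteroatom lone pair (2) give 6 π electrons. That satisfies 4n+2 with n=1, so ring G is aromatic (pyrazole).
Aromatic: B, C, E, F, G. Total: 5.

5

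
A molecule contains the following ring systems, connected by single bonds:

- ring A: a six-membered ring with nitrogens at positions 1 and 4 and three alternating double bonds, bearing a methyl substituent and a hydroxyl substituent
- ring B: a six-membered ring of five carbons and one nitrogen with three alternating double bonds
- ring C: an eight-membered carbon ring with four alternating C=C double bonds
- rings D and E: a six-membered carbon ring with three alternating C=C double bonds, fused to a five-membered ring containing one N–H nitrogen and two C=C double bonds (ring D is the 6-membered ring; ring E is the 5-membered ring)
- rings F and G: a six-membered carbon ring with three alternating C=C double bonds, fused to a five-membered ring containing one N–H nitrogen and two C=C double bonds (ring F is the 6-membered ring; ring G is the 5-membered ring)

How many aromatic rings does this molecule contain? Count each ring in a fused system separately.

6

Ring A is planar and fully conjugated; 3 ring double bonds give 6 π electrons. That satisfies 4n+2 with n=1, so ring A is aromatic (pyrazine).
Ring B has a continuous p-orbital overlap around the ring; 3 ring double bonds give 6 π electrons. That satisfies 4n+2 with n=1, so ring B is aromatic (pyridine).
Ring C has only sp² ring atoms; a planar conformation would have a fully conjugated π system of 8 electrons. But 8 = 4(2), which is 4n not 4n+2, so ring C is not aromatic (cyclooctatetraene) — cyclooctatetraene distorts into a non-planar tub to avoid antiaromaticity.
Rings D and E form a fused bicyclic system (with one N–H) with 9 sp² atoms and 10 π electrons from ring double bonds plus a heteroatom lone pair. 10 = 4(2)+2, so the system is aromatic and both rings count as aromatic (indole).
Rings F and G form a fused bicyclic system (with one N–H) with 9 sp² atoms and 10 π electrons from ring double bonds plus a heteroatom lone pair. 10 = 4(2)+2, so the system is aromatic and both rings count as aromatic (indole).
Aromatic: A, B, D, E, F, G. Total: 6.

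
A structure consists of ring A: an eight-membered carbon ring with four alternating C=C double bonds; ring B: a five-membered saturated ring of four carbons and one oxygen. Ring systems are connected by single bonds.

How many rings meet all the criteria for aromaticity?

Ring A has only sp² ring atoms; a planar conformation would have a fully conjugated π system of 8 electrons. But 8 = 4(2), which is 4n not 4n+2, so ring A is not aromatic (cyclooctatetraene) — cyclooctatetraene distorts into a non-planar tub to avoid antiaromaticity.
Ring B has only sp³ atoms, so it is not fully conjugated — not aromatic (tetrahydrofuran).
No ring is aromatic. Total: 0.

0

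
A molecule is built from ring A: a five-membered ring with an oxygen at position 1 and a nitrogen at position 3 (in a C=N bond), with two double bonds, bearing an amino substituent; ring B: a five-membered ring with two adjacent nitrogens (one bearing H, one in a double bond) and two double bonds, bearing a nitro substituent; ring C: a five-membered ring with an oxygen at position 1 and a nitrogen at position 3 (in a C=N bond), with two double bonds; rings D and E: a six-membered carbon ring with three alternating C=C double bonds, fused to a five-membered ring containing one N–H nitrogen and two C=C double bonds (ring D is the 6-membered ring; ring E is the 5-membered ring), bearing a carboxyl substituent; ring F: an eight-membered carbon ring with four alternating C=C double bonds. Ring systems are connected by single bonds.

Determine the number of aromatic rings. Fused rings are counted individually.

Ring A has a continuous p-orbital overlap around the ring; 2 ring double bonds (4 π electrons) plus a heteroatom lone pair (2) give 6 π electrons. Since 6 = 4n+2 (n=1), ring A is aromatic (oxazole).
Ring B has a continuous p-orbital overlap around the ring; 2 ring double bonds (4 π electrons) plus a heteroatom lone pair (2) give 6 π electrons. That satisfies 4n+2 with n=1, so ring B is aromatic (pyrazole).
Ring C is planar and fully conjugated; 2 ring double bonds (4 π electrons) plus a heteroatom lone pair (2) give 6 π electrons. That satisfies 4n+2 with n=1, so ring C is aromatic (oxazole).
Rings D and E form a fused bicyclic system (with one N–H) with 9 sp² atoms and 10 π electrons from ring double bonds plus a heteroatom lone pair. 10 = 4(2)+2, so the system is aromatic and both rings count as aromatic (indole).
Ring F has only sp² ring atoms; a planar conformation would have a fully conjugated π system of 8 electrons. But 8 = 4(2), which is 4n not 4n+2, so ring F is not aromatic (cyclooctatetraene) — cyclooctatetraene distorts into a non-planar tub to avoid antiaromaticity.
Aromatic: A, B, C, D, E. Total: 5.

5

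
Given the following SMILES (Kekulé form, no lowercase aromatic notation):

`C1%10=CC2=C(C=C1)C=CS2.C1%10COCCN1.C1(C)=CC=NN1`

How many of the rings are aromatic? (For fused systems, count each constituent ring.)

3

The SMILES encodes a six-membered carbon ring with three alternating C=C double bonds, fused to a five-membered ring containing one sulfur and two C=C double bonds; a six-membered saturated ring with an oxygen and an N–H nitrogen at positions 1 and 4; a five-membered ring with two adjacent nitrogens (one bearing H, one in a double bond) and two double bonds.
The fused 6/5-membered bicyclic (with one sulfur) is a single π system with 9 sp² atoms and 10 π electrons from ring double bonds plus a heteroatom lone pair. 10 = 4(2)+2, so the system is aromatic and both rings count as aromatic (benzothiophene).
The 6-membered ring with one oxygen and one N–H (1,4) has only sp³ atoms, so it is not fully conjugated — not aromatic (morpholine).
The 5-membered ring with two adjacent nitrogens (one N–H, one =N–) is planar and fully conjugated; 2 ring double bonds (4 π electrons) plus a heteroatom lone pair (2) give 6 π electrons. Since 6 = 4n+2 (n=1), it is aromatic (pyrazole).
3 of the 4 rings are aromatic. Total: 3.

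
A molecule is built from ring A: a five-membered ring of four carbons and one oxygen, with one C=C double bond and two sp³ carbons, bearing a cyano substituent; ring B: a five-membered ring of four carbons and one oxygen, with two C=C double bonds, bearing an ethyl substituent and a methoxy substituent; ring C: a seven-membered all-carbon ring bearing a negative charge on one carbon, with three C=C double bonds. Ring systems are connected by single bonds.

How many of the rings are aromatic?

1

Ring A has two sp³ carbons, so it is not fully conjugated — not aromatic (2,3-dihydrofuran).
Ring B has a continuous p-orbital overlap around the ring; 2 ring double bonds (4 π electrons) plus a heteroatom lone pair (2) give 6 π electrons. Since 6 = 4n+2 (n=1), ring B is aromatic (furan).
Ring C has only sp² ring atoms; a planar conformation would have a fully conjugated π system of 8 electrons. But 8 = 4(2), which is 4n not 4n+2, so ring C is not aromatic (cycloheptatrienyl anion).
Aromatic: B. Total: 1.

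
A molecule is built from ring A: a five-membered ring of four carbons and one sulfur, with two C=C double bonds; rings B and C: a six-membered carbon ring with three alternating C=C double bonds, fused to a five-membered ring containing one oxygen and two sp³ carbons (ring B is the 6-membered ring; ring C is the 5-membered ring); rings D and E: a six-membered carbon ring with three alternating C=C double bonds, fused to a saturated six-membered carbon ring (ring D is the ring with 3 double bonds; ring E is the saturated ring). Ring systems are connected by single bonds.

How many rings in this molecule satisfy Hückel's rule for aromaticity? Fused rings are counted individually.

3

Ring A has a continuous p-orbital overlap around the ring; 2 ring double bonds (4 π electrons) plus a heteroatom lone pair (2) give 6 π electrons. Since 6 = 4n+2 (n=1), ring A is aromatic (thiophene).
Ring B is planar and fully conjugated; 3 ring double bonds give 6 π electrons. Since 6 = 4n+2 (n=1), ring B is aromatic (benzene ring).
Ring C has two sp³ carbons, so it is not fully conjugated — not aromatic (oxolane ring).
Ring D is planar and fully conjugated; 3 ring double bonds give 6 π electrons. Since 6 = 4n+2 (n=1), ring D is aromatic (benzene ring).
Ring E has four sp³ carbons, so it is not fully conjugated — not aromatic (cyclohexane ring).
Aromatic: A, B, D. Total: 3.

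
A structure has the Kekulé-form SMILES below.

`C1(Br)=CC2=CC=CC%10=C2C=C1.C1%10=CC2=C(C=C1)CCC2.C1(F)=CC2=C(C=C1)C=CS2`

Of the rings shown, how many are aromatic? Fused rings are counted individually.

The SMILES encodes two fused six-membered carbon rings, each with three alternating C=C double bonds; a six-membered carbon ring with three alternating C=C double bonds, fused to a saturated five-membered carbon ring; a six-membered carbon ring with three alternating C=C double bonds, fused to a five-membered ring containing one sulfur and two C=C double bonds.
The fused 6/6-membered bicyclic is a single π system with 10 sp² atoms and 10 π electrons from ring double bonds. 10 = 4(2)+2, so the system is aromatic and both rings count as aromatic (naphthalene).
The 6-membered ring is planar and fully conjugated; 3 ring double bonds give 6 π electrons. That satisfies 4n+2 with n=1, so it is aromatic (benzene ring).
The 5-membered ring has three sp³ carbons, so it is not fully conjugated — not aromatic (cyclopentane ring).
The fused 6/5-membered bicyclic (with one sulfur) is a single π system with 9 sp² atoms and 10 π electrons from ring double bonds plus a heteroatom lone pair. 10 = 4(2)+2, so the system is aromatic and both rings count as aromatic (benzothiophene).
5 of the 6 rings are aromatic. Total: 5.

5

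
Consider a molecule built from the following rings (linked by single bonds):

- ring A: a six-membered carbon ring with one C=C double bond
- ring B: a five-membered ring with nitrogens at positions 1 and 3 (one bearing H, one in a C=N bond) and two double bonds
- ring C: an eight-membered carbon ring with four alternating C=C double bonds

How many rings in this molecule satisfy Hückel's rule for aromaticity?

Ring A has four sp³ carbons, so it is not fully conjugated — not aromatic (cyclohexene).
Ring B has a continuous p-orbital overlap around the ring; 2 ring double bonds (4 π electrons) plus a heteroatom lone pair (2) give 6 π electrons. That satisfies 4n+2 with n=1, so ring B is aromatic (imidazole).
Ring C has only sp² ring atoms; a planar conformation would have a fully conjugated π system of 8 electrons. But 8 = 4(2), which is 4n not 4n+2, so ring C is not aromatic (cyclooctatetraene) — cyclooctatetraene distorts into a non-planar tub to avoid antiaromaticity.
Aromatic: B. Total: 1.

1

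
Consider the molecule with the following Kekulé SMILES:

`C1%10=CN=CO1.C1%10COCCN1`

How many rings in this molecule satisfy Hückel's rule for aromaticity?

1

The SMILES encodes a five-membered ring with an oxygen at position 1 and a nitrogen at position 3 (in a C=N bond), with two double bonds; a six-membered saturated ring with an oxygen and an N–H nitrogen at positions 1 and 4.
The 5-membered ring with one oxygen and one =N– is fully conjugated (every ring atom contributes a p orbital); 2 ring double bonds (4 π electrons) plus a heteroatom lone pair (2) give 6 π electrons. 6 = 4(1)+2, so it is aromatic (oxazole).
The 6-membered ring with one oxygen and one N–H (1,4) has only sp³ atoms, so it is not fully conjugated — not aromatic (morpholine).
1 of the 2 rings is aromatic. Total: 1.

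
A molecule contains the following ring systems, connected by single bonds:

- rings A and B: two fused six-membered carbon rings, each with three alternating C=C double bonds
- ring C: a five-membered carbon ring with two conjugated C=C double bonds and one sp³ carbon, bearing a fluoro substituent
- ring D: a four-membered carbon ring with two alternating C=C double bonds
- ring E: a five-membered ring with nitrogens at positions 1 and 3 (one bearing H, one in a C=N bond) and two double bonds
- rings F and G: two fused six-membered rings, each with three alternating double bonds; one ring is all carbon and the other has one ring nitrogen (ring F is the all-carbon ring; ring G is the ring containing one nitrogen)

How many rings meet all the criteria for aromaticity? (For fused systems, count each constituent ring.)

Rings A and B form a fused bicyclic system with 10 sp² atoms and 10 π electrons from ring double bonds. 10 = 4(2)+2, so the system is aromatic and both rings count as aromatic (naphthalene).
Ring C has one sp³ carbon, so it is not fully conjugated — not aromatic (cyclopentadiene).
Ring D has only sp² ring atoms; a planar conformation would have a fully conjugated π system of 4 electrons. But 4 = 4(1), which is 4n not 4n+2, so ring D is not aromatic (cyclobutadiene) — cyclobutadiene is antiaromatic and distorts to a rectangle.
Ring E is planar and fully conjugated; 2 ring double bonds (4 π electrons) plus a heteroatom lone pair (2) give 6 π electrons. Since 6 = 4n+2 (n=1), ring E is aromatic (imidazole).
Rings F and G form a fused bicyclic system (with one nitrogen) with 10 sp² atoms and 10 π electrons from ring double bonds. 10 = 4(2)+2, so the system is aromatic and both rings count as aromatic (quinoline).
Aromatic: A, B, E, F, G. Total: 5.

5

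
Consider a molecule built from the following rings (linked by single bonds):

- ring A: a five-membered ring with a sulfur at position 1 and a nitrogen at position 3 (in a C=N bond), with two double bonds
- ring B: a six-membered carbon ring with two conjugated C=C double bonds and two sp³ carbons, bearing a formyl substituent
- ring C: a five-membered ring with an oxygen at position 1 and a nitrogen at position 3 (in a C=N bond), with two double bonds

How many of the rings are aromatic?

Ring A is planar and fully conjugated; 2 ring double bonds (4 π electrons) plus a heteroatom lone pair (2) give 6 π electrons. That satisfies 4n+2 with n=1, so ring A is aromatic (thiazole).
Ring B has two sp³ carbons, so it is not fully conjugated — not aromatic (1,3-cyclohexadiene).
Ring C is planar and fully conjugated; 2 ring double bonds (4 π electrons) plus a heteroatom lone pair (2) give 6 π electrons. That satisfies 4n+2 with n=1, so ring C is aromatic (oxazole).
Aromatic: A, C. Total: 2.

2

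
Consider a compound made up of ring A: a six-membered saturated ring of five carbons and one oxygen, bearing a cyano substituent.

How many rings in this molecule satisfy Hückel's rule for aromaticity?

Ring A has only sp³ atoms, so it is not fully conjugated — not aromatic (tetrahydropyran).

0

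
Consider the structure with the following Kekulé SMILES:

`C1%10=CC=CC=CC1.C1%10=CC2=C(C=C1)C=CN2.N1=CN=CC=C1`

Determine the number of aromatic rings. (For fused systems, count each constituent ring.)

The SMILES encodes a seven-membered carbon ring with three C=C double bonds and one sp³ carbon; a six-membered carbon ring with three alternating C=C double bonds, fused to a five-membered ring containing one N–H nitrogen and two C=C double bonds; a six-membered ring with nitrogens at positions 1 and 3 and three alternating double bonds.
The 7-membered ring has one sp³ carbon, so it is not fully conjugated — not aromatic (cycloheptatriene).
The fused 6/5-membered bicyclic (with one N–H) is a single π system with 9 sp² atoms and 10 π electrons from ring double bonds plus a heteroatom lone pair. 10 = 4(2)+2, so the system is aromatic and both rings count as aromatic (indole).
The 6-membered ring with two nitrogens (1,3) is fully conjugated (every ring atom contributes a p orbital); 3 ring double bonds give 6 π electrons. 6 = 4(1)+2, so it is aromatic (pyrimidine).
3 of the 4 rings are aromatic. Total: 3.

3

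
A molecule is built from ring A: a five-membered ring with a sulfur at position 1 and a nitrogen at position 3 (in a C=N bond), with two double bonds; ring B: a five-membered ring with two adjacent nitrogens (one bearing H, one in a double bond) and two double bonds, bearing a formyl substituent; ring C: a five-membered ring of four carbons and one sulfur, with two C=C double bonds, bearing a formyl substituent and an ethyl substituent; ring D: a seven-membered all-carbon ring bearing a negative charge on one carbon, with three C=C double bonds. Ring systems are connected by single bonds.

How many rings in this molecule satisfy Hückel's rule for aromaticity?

Ring A has a continuous p-orbital overlap around the ring; 2 ring double bonds (4 π electrons) plus a heteroatom lone pair (2) give 6 π electrons. That satisfies 4n+2 with n=1, so ring A is aromatic (thiazole).
Ring B has a continuous p-orbital overlap around the ring; 2 ring double bonds (4 π electrons) plus a heteroatom lone pair (2) give 6 π electrons. Since 6 = 4n+2 (n=1), ring B is aromatic (pyrazole).
Ring C is fully conjugated (every ring atom contributes a p orbital); 2 ring double bonds (4 π electrons) plus a heteroatom lone pair (2) give 6 π electrons. Since 6 = 4n+2 (n=1), ring C is aromatic (thiophene).
Ring D has only sp² ring atoms; a planar conformation would have a fully conjugated π system of 8 electrons. But 8 = 4(2), which is 4n not 4n+2, so ring D is not aromatic (cycloheptatrienyl anion).
Aromatic: A, B, C. Total: 3.

3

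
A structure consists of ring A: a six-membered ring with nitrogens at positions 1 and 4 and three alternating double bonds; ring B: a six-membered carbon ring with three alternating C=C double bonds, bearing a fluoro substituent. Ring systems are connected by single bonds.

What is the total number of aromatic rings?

2

Ring A has a continuous p-orbital overlap around the ring; 3 ring double bonds give 6 π electrons. 6 = 4(1)+2, so ring A is aromatic (pyrazine).
Ring B is planar and fully conjugated; 3 ring double bonds give 6 π electrons. That satisfies 4n+2 with n=1, so ring B is aromatic (benzene).
Aromatic: A, B. Total: 2.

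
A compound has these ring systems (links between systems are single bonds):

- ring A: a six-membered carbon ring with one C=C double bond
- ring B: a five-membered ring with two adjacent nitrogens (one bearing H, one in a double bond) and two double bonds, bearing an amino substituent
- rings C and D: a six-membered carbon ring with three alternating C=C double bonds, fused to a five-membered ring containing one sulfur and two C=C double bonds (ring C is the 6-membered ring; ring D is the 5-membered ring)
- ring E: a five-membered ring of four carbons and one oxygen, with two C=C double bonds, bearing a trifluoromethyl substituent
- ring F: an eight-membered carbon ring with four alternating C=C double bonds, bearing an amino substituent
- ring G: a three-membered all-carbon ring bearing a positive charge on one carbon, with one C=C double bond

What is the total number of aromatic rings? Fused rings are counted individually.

Ring A has four sp³ carbons, so it is not fully conjugated — not aromatic (cyclohexene).
Ring B is planar and fully conjugated; 2 ring double bonds (4 π electrons) plus a heteroatom lone pair (2) give 6 π electrons. 6 = 4(1)+2, so ring B is aromatic (pyrazole).
Rings C and D form a fused bicyclic system (with one sulfur) with 9 sp² atoms and 10 π electrons from ring double bonds plus a heteroatom lone pair. 10 = 4(2)+2, so the system is aromatic and both rings count as aromatic (benzothiophene).
Ring E is fully conjugated (every ring atom contributes a p orbital); 2 ring double bonds (4 π electrons) plus a heteroatom lone pair (2) give 6 π electrons. 6 = 4(1)+2, so ring E is aromatic (furan).
Ring F has only sp² ring atoms; a planar conformation would have a fully conjugated π system of 8 electrons. But 8 = 4(2), which is 4n not 4n+2, so ring F is not aromatic (cyclooctatetraene) — cyclooctatetraene distorts into a non-planar tub to avoid antiaromaticity.
Ring G is planar and fully conjugated; 1 ring double bond (2 π electrons) plus the carbocation's empty p orbital (0, but keeps the ring conjugated) give 2 π electrons. 2 = 4(0)+2, so ring G is aromatic (cyclopropenyl cation).
Aromatic: B, C, D, E, G. Total: 5.

5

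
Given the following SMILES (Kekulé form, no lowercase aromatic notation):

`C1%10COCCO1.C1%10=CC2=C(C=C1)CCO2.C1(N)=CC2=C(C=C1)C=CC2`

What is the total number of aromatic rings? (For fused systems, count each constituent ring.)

The SMILES encodes a six-membered saturated ring with oxygens at positions 1 and 4; a six-membered carbon ring with three alternating C=C double bonds, fused to a five-membered ring containing one oxygen and two sp³ carbons; a six-membered carbon ring with three alternating C=C double bonds, fused to a five-membered carbon ring containing one C=C double bond and one sp³ carbon.
The 6-membered ring with two oxygens (1,4) has only sp³ atoms, so it is not fully conjugated — not aromatic (1,4-dioxane).
The 6-membered ring is fully conjugated (every ring atom contributes a p orbital); 3 ring double bonds give 6 π electrons. 6 = 4(1)+2, so it is aromatic (benzene ring).
The 5-membered ring with one oxygen has two sp³ carbons, so it is not fully conjugated — not aromatic (oxolane ring).
The second 6-membered ring is fully conjugated (every ring atom contributes a p orbital); 3 ring double bonds give 6 π electrons. That satisfies 4n+2 with n=1, so it is aromatic (benzene ring).
The 5-membered ring has one sp³ carbon, so it is not fully conjugated — not aromatic (cyclopentene ring).
2 of the 5 rings are aromatic. Total: 2.

2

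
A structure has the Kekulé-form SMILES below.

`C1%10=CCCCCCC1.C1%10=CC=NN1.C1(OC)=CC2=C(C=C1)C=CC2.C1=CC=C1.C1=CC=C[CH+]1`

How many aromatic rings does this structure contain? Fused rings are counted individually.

The SMILES encodes an eight-membered carbon ring with one C=C double bond; a five-membered ring with two adjacent nitrogens (one bearing H, one in a double bond) and two double bonds; a six-membered carbon ring with three alternating C=C double bonds, fused to a five-membered carbon ring containing one C=C double bond and one sp³ carbon; a four-membered carbon ring with two alternating C=C double bonds; a five-membered all-carbon ring bearing a positive charge on one carbon, with two C=C double bonds.
The 8-membered ring has six sp³ carbons, so it is not fully conjugated — not aromatic (cyclooctene).
The 5-membered ring with two adjacent nitrogens (one N–H, one =N–) has a continuous p-orbital overlap around the ring; 2 ring double bonds (4 π electrons) plus a heteroatom lone pair (2) give 6 π electrons. Since 6 = 4n+2 (n=1), it is aromatic (pyrazole).
The 6-membered ring is planar and fully conjugated; 3 ring double bonds give 6 π electrons. That satisfies 4n+2 with n=1, so it is aromatic (benzene ring).
The 5-membered ring has one sp³ carbon, so it is not fully conjugated — not aromatic (cyclopentene ring).
The 4-membered ring has only sp² ring atoms; a planar conformation would have a fully conjugated π system of 4 electrons. But 4 = 4(1), which is 4n not 4n+2, so it is not aromatic (cyclobutadiene) — cyclobutadiene is antiaromatic and distorts to a rectangle.
The second 5-membered ring has only sp² ring atoms; a planar conformation would have a fully conjugated π system of 4 electrons. But 4 = 4(1), which is 4n not 4n+2, so it is not aromatic (cyclopentadienyl cation).
2 of the 6 rings are aromatic. Total: 2.

2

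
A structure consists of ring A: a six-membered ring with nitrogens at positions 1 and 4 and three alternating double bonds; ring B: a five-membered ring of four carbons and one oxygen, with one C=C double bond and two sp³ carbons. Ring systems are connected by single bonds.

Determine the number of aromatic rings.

Ring A is fully conjugated (every ring atom contributes a p orbital); 3 ring double bonds give 6 π electrons. Since 6 = 4n+2 (n=1), ring A is aromatic (pyrazine).
Ring B has two sp³ carbons, so it is not fully conjugated — not aromatic (2,3-dihydrofuran).
Aromatic: A. Total: 1.

1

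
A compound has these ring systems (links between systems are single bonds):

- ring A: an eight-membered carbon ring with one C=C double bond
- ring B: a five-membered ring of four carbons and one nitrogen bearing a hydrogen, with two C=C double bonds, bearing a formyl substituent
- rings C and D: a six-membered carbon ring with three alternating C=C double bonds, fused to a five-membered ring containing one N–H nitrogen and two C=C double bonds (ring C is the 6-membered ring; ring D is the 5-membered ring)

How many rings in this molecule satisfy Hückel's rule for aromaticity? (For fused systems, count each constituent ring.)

3

Ring A has six sp³ carbons, so it is not fully conjugated — not aromatic (cyclooctene).
Ring B has a continuous p-orbital overlap around the ring; 2 ring double bonds (4 π electrons) plus a heteroatom lone pair (2) give 6 π electrons. That satisfies 4n+2 with n=1, so ring B is aromatic (pyrrole).
Rings C and D form a fused bicyclic system (with one N–H) with 9 sp² atoms and 10 π electrons from ring double bonds plus a heteroatom lone pair. 10 = 4(2)+2, so the system is aromatic and both rings count as aromatic (indole).
Aromatic: B, C, D. Total: 3.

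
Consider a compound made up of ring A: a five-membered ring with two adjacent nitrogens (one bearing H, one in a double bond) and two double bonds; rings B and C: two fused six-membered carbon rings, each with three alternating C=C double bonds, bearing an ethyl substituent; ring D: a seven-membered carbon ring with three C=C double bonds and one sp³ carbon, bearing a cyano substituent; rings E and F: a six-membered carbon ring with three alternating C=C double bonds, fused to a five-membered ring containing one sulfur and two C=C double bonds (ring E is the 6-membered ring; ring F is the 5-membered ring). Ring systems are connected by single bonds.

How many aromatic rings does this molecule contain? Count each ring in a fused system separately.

5

Ring A is planar and fully conjugated; 2 ring double bonds (4 π electrons) plus a heteroatom lone pair (2) give 6 π electrons. That satisfies 4n+2 with n=1, so ring A is aromatic (pyrazole).
Rings B and C form a fused bicyclic system with 10 sp² atoms and 10 π electrons from ring double bonds. 10 = 4(2)+2, so the system is aromatic and both rings count as aromatic (naphthalene).
Ring D has one sp³ carbon, so it is not fully conjugated — not aromatic (cycloheptatriene).
Rings E and F form a fused bicyclic system (with one sulfur) with 9 sp² atoms and 10 π electrons from ring double bonds plus a heteroatom lone pair. 10 = 4(2)+2, so the system is aromatic and both rings count as aromatic (benzothiophene).
Aromatic: A, B, C, E, F. Total: 5.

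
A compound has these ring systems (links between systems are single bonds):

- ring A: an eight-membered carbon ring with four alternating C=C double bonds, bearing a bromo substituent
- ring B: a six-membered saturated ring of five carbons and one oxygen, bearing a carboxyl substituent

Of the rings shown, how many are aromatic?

Ring A has only sp² ring atoms; a planar conformation would have a fully conjugated π system of 8 electrons. But 8 = 4(2), which is 4n not 4n+2, so ring A is not aromatic (cyclooctatetraene) — cyclooctatetraene distorts into a non-planar tub to avoid antiaromaticity.
Ring B has only sp³ atoms, so it is not fully conjugated — not aromatic (tetrahydropyran).
No ring is aromatic. Total: 0.

0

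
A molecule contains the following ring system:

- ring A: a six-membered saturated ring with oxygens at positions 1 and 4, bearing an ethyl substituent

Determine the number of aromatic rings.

0

Ring A has only sp³ atoms, so it is not fully conjugated — not aromatic (1,4-dioxane).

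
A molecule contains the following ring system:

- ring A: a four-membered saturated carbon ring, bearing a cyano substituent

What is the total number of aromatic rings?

0

Ring A has only sp³ atoms, so it is not fully conjugated — not aromatic (cyclobutane).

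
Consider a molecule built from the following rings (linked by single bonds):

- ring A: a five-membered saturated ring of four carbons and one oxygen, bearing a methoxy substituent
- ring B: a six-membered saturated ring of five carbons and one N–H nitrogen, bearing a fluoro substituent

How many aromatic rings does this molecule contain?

Ring A has only sp³ atoms, so it is not fully conjugated — not aromatic (tetrahydrofuran).
Ring B has only sp³ atoms, so it is not fully conjugated — not aromatic (piperidine).
No ring is aromatic. Total: 0.

0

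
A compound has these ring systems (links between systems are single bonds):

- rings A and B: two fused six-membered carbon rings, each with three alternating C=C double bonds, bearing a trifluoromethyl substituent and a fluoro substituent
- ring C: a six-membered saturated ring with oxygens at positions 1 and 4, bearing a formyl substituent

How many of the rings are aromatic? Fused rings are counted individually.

2

Rings A and B form a fused bicyclic system with 10 sp² atoms and 10 π electrons from ring double bonds. 10 = 4(2)+2, so the system is aromatic and both rings count as aromatic (naphthalene).
Ring C has only sp³ atoms, so it is not fully conjugated — not aromatic (1,4-dioxane).
Aromatic: A, B. Total: 2.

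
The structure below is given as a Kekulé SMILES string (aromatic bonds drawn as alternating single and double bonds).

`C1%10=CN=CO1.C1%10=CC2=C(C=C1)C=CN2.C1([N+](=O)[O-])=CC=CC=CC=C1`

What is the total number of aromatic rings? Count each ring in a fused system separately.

3

The SMILES encodes a five-membered ring with an oxygen at position 1 and a nitrogen at position 3 (in a C=N bond), with two double bonds; a six-membered carbon ring with three alternating C=C double bonds, fused to a five-membered ring containing one N–H nitrogen and two C=C double bonds; an eight-membered carbon ring with four alternating C=C double bonds.
The 5-membered ring with one oxygen and one =N– is planar and fully conjugated; 2 ring double bonds (4 π electrons) plus a heteroatom lone pair (2) give 6 π electrons. Since 6 = 4n+2 (n=1), it is aromatic (oxazole).
The fused 6/5-membered bicyclic (with one N–H) is a single π system with 9 sp² atoms and 10 π electrons from ring double bonds plus a heteroatom lone pair. 10 = 4(2)+2, so the system is aromatic and both rings count as aromatic (indole).
The 8-membered ring has only sp² ring atoms; a planar conformation would have a fully conjugated π system of 8 electrons. But 8 = 4(2), which is 4n not 4n+2, so it is not aromatic (cyclooctatetraene) — cyclooctatetraene distorts into a non-planar tub to avoid antiaromaticity.
3 of the 4 rings are aromatic. Total: 3.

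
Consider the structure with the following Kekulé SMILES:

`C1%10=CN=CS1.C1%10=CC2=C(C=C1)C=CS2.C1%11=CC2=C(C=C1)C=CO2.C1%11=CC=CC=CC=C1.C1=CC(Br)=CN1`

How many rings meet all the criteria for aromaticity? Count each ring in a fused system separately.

The SMILES encodes a five-membered ring with a sulfur at position 1 and a nitrogen at position 3 (in a C=N bond), with two double bonds; a six-membered carbon ring with three alternating C=C double bonds, fused to a five-membered ring containing one sulfur and two C=C double bonds; a six-membered carbon ring with three alternating C=C double bonds, fused to a five-membered ring containing one oxygen and two C=C double bonds; an eight-membered carbon ring with four alternating C=C double bonds; a five-membered ring of four carbons and one nitrogen bearing a hydrogen, with two C=C double bonds.
The 5-membered ring with one sulfur and one =N– is planar and fully conjugated; 2 ring double bonds (4 π electrons) plus a heteroatom lone pair (2) give 6 π electrons. Since 6 = 4n+2 (n=1), it is aromatic (thiazole).
The fused 6/5-membered bicyclic (with one sulfur) is a single π system with 9 sp² atoms and 10 π electrons from ring double bonds plus a heteroatom lone pair. 10 = 4(2)+2, so the system is aromatic and both rings count as aromatic (benzothiophene).
The fused 6/5-membered bicyclic (with one oxygen) is a single π system with 9 sp² atoms and 10 π electrons from ring double bonds plus a heteroatom lone pair. 10 = 4(2)+2, so the system is aromatic and both rings count as aromatic (benzofuran).
The 8-membered ring has only sp² ring atoms; a planar conformation would have a fully conjugated π system of 8 electrons. But 8 = 4(2), which is 4n not 4n+2, so it is not aromatic (cyclooctatetraene) — cyclooctatetraene distorts into a non-planar tub to avoid antiaromaticity.
The 5-membered ring with one N–H is planar and fully conjugated; 2 ring double bonds (4 π electrons) plus a heteroatom lone pair (2) give 6 π electrons. That satisfies 4n+2 with n=1, so it is aromatic (pyrrole).
6 of the 7 rings are aromatic. Total: 6.

6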